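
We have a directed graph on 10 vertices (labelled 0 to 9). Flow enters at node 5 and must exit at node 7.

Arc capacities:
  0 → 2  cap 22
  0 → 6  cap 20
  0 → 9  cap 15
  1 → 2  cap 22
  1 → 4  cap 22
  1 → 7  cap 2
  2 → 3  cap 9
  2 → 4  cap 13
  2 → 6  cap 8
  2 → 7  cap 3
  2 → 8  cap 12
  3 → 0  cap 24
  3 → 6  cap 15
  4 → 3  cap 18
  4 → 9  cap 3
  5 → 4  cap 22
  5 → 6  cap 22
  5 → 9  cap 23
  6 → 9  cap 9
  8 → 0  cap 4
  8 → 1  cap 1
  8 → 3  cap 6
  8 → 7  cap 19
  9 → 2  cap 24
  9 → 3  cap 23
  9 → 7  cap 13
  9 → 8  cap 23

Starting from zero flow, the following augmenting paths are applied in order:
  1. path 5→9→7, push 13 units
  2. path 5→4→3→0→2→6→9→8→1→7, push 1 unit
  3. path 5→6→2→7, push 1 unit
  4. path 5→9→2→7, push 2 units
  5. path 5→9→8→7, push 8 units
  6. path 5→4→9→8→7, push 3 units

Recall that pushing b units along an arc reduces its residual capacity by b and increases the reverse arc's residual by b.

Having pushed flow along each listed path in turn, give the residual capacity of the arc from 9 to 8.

Residual capacity of (9,8): 11

after path 1 (5→9→7, push 13): res(9,8)=23
after path 2 (5→4→3→0→2→6→9→8→1→7, push 1): res(9,8)=22
after path 3 (5→6→2→7, push 1): res(9,8)=22
after path 4 (5→9→2→7, push 2): res(9,8)=22
after path 5 (5→9→8→7, push 8): res(9,8)=14
after path 6 (5→4→9→8→7, push 3): res(9,8)=11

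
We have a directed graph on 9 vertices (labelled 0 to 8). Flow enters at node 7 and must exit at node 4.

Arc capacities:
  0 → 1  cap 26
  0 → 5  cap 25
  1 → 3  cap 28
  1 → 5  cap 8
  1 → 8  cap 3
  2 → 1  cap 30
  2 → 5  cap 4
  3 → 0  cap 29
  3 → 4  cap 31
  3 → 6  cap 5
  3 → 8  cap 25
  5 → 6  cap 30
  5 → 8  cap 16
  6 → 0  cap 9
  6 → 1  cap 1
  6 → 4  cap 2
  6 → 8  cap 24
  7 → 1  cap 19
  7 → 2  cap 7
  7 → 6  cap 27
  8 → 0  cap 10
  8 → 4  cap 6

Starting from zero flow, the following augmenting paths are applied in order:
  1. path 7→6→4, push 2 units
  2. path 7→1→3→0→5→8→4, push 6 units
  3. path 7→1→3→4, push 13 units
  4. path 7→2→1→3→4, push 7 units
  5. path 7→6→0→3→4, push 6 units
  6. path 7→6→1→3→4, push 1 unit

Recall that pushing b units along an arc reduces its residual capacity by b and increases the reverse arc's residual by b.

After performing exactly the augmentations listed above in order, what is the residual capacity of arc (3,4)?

after path 1 (7→6→4, push 2): res(3,4)=31
after path 2 (7→1→3→0→5→8→4, push 6): res(3,4)=31
after path 3 (7→1→3→4, push 13): res(3,4)=18
after path 4 (7→2→1→3→4, push 7): res(3,4)=11
after path 5 (7→6→0→3→4, push 6): res(3,4)=5
after path 6 (7→6→1→3→4, push 1): res(3,4)=4

Residual capacity of (3,4): 4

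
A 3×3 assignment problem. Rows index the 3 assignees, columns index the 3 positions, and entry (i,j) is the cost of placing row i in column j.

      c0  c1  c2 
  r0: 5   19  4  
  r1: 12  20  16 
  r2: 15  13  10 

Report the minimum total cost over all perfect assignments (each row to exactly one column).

optimal assignment: row0→col2 (cost 4), row1→col0 (cost 12), row2→col1 (cost 13)
total = 4 + 12 + 13 = 29

Minimum assignment cost: 29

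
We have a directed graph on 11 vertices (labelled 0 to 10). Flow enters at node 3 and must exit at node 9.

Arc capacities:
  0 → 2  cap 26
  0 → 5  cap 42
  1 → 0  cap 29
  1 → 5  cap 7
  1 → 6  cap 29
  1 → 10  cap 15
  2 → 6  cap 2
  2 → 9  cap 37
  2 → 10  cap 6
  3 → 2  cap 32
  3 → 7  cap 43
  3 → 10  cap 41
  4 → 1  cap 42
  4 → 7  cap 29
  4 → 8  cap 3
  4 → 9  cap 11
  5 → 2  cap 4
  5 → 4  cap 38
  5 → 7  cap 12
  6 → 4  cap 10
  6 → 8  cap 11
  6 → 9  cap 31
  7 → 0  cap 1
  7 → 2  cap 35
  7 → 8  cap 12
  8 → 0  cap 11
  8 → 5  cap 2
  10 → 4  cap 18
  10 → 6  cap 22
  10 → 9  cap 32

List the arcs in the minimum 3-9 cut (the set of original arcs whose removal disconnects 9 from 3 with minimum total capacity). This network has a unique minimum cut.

augment #1: 3→2→9 push 32
augment #2: 3→10→9 push 32
augment #3: 3→7→2→9 push 5
augment #4: 3→10→4→9 push 9
augment #5: 3→7→2→6→9 push 2
augment #6: 3→7→0→5→4→9 push 1
augment #7: 3→7→2→10→4→9 push 1
augment #8: 3→7→2→10→6→9 push 5
augment #9: 3→7→8→5→4→1→6→9 push 2
augment #10: 3→7→8→0→5→4→1→6→9 push 10
max flow = 99; residual-reachable set from 3 gives S-side
cut edges (S→T): {(2,6), (2,9), (2,10), (3,10), (7,0), (7,8)} total cap 99

Min-cut arcs: {(2,6), (2,9), (2,10), (3,10), (7,0), (7,8)} (total capacity 99)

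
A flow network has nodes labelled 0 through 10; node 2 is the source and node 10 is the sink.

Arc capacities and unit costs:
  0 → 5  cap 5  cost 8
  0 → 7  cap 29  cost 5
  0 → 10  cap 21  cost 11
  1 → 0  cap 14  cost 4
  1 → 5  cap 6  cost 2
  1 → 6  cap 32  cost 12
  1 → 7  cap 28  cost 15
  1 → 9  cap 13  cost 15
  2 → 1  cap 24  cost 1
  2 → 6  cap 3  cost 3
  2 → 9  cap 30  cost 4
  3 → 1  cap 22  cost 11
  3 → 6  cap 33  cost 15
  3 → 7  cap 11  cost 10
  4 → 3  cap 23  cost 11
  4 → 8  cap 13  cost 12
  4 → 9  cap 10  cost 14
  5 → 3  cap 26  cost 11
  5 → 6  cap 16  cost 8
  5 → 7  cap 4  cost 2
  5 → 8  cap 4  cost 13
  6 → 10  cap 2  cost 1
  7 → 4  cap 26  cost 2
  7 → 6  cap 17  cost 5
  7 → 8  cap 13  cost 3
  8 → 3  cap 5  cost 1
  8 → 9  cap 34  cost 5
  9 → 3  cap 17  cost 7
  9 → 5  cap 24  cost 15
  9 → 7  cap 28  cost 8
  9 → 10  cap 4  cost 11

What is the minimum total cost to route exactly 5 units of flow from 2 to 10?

shortest-cost path #1: 2→6→10 push 2 @ unit cost 4 (adds 8)
shortest-cost path #2: 2→9→10 push 3 @ unit cost 15 (adds 45)
total cost = 53

Minimum cost for 5 units: 53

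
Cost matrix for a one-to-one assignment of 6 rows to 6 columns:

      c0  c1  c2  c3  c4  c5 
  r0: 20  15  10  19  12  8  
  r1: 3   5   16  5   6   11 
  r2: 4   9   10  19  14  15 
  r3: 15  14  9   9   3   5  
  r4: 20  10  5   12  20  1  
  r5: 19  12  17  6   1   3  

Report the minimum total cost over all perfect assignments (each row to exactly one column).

optimal assignment: row0→col2 (cost 10), row1→col1 (cost 5), row2→col0 (cost 4), row3→col4 (cost 3), row4→col5 (cost 1), row5→col3 (cost 6)
total = 10 + 5 + 4 + 3 + 1 + 6 = 29

Minimum assignment cost: 29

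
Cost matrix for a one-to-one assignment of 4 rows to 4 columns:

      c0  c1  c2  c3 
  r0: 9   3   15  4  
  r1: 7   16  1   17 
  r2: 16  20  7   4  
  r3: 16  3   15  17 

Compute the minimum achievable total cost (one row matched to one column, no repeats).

Minimum assignment cost: 17

optimal assignment: row0→col0 (cost 9), row1→col2 (cost 1), row2→col3 (cost 4), row3→col1 (cost 3)
total = 9 + 1 + 4 + 3 = 17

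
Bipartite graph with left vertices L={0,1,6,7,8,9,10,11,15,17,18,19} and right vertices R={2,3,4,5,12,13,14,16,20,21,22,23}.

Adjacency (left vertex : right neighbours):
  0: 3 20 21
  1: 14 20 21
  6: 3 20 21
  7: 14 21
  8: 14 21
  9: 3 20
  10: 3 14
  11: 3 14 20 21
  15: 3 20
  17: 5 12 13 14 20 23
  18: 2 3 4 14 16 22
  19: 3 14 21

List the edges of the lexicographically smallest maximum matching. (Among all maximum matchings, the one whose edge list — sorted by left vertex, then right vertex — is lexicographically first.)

Lex-smallest maximum matching: {(0,3), (1,14), (6,20), (7,21), (17,5), (18,2)}

|M| = 6 (so the lex-smallest maximum matching has 6 edges)
process left vertices in ascending order; for each, take the smallest-labelled available neighbour that still permits 6 edges overall, or leave it unmatched if none does
lex-smallest matching: {0-3, 1-14, 6-20, 7-21, 17-5, 18-2}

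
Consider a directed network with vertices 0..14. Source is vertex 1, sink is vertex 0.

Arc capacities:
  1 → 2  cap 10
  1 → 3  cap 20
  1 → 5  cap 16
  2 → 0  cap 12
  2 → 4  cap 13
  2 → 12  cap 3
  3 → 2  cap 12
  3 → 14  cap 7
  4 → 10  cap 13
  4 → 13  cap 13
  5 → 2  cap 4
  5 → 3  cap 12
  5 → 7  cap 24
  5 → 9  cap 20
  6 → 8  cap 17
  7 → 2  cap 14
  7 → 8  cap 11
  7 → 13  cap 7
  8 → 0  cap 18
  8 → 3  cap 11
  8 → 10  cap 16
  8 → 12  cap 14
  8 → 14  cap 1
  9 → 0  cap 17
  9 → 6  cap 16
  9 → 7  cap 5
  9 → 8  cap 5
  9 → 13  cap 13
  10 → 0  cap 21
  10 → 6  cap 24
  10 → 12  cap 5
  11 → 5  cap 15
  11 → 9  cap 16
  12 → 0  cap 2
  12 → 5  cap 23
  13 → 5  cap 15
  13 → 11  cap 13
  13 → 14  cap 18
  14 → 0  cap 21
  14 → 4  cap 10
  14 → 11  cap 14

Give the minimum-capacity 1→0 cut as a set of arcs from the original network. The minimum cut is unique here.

augment #1: 1→2→0 push 10
augment #2: 1→3→2→0 push 2
augment #3: 1→3→14→0 push 7
augment #4: 1→5→9→0 push 16
augment #5: 1→3→2→12→0 push 2
augment #6: 1→3→2→4→10→0 push 8
max flow = 45; residual-reachable set from 1 gives S-side
cut edges (S→T): {(1,2), (1,5), (3,2), (3,14)} total cap 45

Min-cut arcs: {(1,2), (1,5), (3,2), (3,14)} (total capacity 45)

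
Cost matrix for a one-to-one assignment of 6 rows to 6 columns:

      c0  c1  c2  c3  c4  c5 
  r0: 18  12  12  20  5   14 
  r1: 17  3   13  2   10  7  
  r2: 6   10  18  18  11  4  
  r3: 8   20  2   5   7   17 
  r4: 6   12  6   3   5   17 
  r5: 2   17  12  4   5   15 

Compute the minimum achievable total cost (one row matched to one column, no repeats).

optimal assignment: row0→col4 (cost 5), row1→col1 (cost 3), row2→col5 (cost 4), row3→col2 (cost 2), row4→col3 (cost 3), row5→col0 (cost 2)
total = 5 + 3 + 4 + 2 + 3 + 2 = 19

Minimum assignment cost: 19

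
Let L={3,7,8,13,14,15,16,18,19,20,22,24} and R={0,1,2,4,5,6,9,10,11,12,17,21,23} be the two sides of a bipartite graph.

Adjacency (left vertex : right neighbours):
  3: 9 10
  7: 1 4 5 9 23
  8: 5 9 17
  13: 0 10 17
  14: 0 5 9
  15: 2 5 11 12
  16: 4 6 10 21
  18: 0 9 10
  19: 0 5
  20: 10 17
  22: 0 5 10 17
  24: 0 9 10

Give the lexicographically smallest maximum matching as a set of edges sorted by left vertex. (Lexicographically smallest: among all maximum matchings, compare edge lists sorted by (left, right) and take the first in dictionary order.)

Lex-smallest maximum matching: {(3,9), (7,1), (8,5), (13,0), (15,2), (16,4), (18,10), (20,17)}

|M| = 8 (so the lex-smallest maximum matching has 8 edges)
process left vertices in ascending order; for each, take the smallest-labelled available neighbour that still permits 8 edges overall, or leave it unmatched if none does
lex-smallest matching: {3-9, 7-1, 8-5, 13-0, 15-2, 16-4, 18-10, 20-17}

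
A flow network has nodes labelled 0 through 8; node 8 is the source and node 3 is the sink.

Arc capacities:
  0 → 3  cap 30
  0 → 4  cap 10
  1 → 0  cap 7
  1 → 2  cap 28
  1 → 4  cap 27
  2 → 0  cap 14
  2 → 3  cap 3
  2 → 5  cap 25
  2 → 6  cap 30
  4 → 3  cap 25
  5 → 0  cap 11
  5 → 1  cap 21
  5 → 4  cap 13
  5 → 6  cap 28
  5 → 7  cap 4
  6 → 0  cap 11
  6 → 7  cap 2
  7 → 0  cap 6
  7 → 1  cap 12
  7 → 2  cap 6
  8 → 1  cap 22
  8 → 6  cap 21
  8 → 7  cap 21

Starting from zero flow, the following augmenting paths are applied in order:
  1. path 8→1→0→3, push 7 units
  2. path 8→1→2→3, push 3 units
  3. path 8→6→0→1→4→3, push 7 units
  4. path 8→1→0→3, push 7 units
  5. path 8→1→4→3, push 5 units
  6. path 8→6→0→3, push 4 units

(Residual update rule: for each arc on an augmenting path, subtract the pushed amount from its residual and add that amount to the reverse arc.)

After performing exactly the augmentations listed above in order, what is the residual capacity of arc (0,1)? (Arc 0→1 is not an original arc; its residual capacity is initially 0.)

Residual capacity of (0,1): 7

after path 1 (8→1→0→3, push 7): res(0,1)=7
after path 2 (8→1→2→3, push 3): res(0,1)=7
after path 3 (8→6→0→1→4→3, push 7): res(0,1)=0
after path 4 (8→1→0→3, push 7): res(0,1)=7
after path 5 (8→1→4→3, push 5): res(0,1)=7
after path 6 (8→6→0→3, push 4): res(0,1)=7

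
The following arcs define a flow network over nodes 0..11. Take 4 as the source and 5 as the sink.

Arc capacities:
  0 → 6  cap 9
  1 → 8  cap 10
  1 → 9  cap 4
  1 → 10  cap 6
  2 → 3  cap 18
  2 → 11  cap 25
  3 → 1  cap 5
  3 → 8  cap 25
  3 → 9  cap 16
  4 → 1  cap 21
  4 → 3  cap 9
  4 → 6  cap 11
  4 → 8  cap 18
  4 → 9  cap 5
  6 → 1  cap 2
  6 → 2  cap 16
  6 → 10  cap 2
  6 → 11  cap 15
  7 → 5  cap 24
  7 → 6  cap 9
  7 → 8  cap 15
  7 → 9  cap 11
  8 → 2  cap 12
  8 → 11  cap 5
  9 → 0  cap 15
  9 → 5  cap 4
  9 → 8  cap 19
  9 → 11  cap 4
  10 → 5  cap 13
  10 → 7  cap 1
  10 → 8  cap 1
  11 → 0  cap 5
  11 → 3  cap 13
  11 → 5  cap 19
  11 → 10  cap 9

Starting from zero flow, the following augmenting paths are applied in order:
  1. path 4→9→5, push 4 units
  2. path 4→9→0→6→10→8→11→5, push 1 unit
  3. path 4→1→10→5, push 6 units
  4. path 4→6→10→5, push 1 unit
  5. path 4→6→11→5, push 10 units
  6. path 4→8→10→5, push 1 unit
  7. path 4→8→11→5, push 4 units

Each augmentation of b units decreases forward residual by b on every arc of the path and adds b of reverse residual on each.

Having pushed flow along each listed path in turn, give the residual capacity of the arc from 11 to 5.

after path 1 (4→9→5, push 4): res(11,5)=19
after path 2 (4→9→0→6→10→8→11→5, push 1): res(11,5)=18
after path 3 (4→1→10→5, push 6): res(11,5)=18
after path 4 (4→6→10→5, push 1): res(11,5)=18
after path 5 (4→6→11→5, push 10): res(11,5)=8
after path 6 (4→8→10→5, push 1): res(11,5)=8
after path 7 (4→8→11→5, push 4): res(11,5)=4

Residual capacity of (11,5): 4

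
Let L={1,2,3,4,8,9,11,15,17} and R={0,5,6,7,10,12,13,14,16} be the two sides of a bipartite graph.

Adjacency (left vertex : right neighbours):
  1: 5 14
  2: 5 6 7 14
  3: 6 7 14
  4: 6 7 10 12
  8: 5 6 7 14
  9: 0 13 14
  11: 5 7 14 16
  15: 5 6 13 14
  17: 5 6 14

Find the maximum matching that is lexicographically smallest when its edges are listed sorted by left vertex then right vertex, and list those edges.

|M| = 8 (so the lex-smallest maximum matching has 8 edges)
process left vertices in ascending order; for each, take the smallest-labelled available neighbour that still permits 8 edges overall, or leave it unmatched if none does
lex-smallest matching: {1-5, 2-6, 3-7, 4-10, 8-14, 9-0, 11-16, 15-13}

Lex-smallest maximum matching: {(1,5), (2,6), (3,7), (4,10), (8,14), (9,0), (11,16), (15,13)}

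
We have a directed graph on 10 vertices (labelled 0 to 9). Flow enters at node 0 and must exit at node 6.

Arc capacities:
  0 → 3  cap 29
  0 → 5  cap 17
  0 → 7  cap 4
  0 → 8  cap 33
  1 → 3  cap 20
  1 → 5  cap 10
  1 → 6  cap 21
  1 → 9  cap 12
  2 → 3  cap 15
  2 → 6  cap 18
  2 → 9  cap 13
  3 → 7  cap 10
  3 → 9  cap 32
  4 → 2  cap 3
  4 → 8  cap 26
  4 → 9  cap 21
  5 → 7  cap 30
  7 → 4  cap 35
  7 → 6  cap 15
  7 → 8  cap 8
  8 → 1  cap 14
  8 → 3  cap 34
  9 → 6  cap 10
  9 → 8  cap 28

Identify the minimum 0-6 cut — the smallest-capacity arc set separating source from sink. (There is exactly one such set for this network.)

augment #1: 0→7→6 push 4
augment #2: 0→3→7→6 push 10
augment #3: 0→3→9→6 push 10
augment #4: 0→5→7→6 push 1
augment #5: 0→8→1→6 push 14
augment #6: 0→5→7→4→2→6 push 3
max flow = 42; residual-reachable set from 0 gives S-side
cut edges (S→T): {(4,2), (7,6), (8,1), (9,6)} total cap 42

Min-cut arcs: {(4,2), (7,6), (8,1), (9,6)} (total capacity 42)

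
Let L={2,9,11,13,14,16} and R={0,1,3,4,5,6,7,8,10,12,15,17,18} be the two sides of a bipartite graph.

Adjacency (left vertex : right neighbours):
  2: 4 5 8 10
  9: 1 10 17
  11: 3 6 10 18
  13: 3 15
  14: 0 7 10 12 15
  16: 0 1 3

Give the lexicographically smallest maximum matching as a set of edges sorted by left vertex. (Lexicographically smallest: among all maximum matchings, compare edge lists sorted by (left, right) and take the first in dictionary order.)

Lex-smallest maximum matching: {(2,4), (9,1), (11,3), (13,15), (14,7), (16,0)}

|M| = 6 (so the lex-smallest maximum matching has 6 edges)
process left vertices in ascending order; for each, take the smallest-labelled available neighbour that still permits 6 edges overall, or leave it unmatched if none does
lex-smallest matching: {2-4, 9-1, 11-3, 13-15, 14-7, 16-0}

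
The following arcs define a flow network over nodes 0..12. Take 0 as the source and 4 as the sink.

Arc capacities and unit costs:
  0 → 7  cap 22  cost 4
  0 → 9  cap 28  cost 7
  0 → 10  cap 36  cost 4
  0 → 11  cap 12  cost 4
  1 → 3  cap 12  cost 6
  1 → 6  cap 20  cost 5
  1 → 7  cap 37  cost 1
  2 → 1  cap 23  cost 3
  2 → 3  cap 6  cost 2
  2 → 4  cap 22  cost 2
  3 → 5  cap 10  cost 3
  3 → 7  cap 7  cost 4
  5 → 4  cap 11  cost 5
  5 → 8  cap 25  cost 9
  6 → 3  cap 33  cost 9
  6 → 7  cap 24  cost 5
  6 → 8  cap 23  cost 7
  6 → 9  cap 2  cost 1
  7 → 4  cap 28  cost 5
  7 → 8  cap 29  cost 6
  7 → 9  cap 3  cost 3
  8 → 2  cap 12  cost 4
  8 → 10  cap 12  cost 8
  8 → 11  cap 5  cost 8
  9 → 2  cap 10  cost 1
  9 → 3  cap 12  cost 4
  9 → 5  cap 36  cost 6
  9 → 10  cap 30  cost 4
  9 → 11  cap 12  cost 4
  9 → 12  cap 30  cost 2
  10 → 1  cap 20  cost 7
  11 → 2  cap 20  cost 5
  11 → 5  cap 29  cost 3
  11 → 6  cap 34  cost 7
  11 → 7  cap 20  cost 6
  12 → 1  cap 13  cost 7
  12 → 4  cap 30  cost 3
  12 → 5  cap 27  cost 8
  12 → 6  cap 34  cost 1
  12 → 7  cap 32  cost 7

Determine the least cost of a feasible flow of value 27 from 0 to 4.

Minimum cost for 27 units: 248

shortest-cost path #1: 0→7→4 push 22 @ unit cost 9 (adds 198)
shortest-cost path #2: 0→9→2→4 push 5 @ unit cost 10 (adds 50)
total cost = 248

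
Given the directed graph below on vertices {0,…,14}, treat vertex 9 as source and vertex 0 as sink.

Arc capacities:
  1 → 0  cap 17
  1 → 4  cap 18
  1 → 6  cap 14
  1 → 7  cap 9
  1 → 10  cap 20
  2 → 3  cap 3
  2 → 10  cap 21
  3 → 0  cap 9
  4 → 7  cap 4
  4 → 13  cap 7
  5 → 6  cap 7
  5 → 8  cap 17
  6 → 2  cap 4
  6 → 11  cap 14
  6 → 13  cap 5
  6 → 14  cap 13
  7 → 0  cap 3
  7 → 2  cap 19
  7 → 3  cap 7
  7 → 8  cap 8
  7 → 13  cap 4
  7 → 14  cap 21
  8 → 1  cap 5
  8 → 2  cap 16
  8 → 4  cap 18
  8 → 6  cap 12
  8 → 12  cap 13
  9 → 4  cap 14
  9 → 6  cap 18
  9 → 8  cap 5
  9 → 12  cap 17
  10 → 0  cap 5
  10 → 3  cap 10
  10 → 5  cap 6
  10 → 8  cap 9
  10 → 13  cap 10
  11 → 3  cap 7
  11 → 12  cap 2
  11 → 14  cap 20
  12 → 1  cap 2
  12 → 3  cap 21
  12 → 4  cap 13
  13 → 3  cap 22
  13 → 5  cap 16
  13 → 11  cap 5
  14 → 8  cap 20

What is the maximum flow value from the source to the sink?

augment #1: 9→4→7→0 bottleneck 3, total now 3
augment #2: 9→8→1→0 bottleneck 5, total now 8
augment #3: 9→12→1→0 bottleneck 2, total now 10
augment #4: 9→12→3→0 bottleneck 9, total now 19
augment #5: 9→6→2→10→0 bottleneck 4, total now 23
augment #6: 9→4→7→2→10→0 bottleneck 1, total now 24

Maximum flow value: 24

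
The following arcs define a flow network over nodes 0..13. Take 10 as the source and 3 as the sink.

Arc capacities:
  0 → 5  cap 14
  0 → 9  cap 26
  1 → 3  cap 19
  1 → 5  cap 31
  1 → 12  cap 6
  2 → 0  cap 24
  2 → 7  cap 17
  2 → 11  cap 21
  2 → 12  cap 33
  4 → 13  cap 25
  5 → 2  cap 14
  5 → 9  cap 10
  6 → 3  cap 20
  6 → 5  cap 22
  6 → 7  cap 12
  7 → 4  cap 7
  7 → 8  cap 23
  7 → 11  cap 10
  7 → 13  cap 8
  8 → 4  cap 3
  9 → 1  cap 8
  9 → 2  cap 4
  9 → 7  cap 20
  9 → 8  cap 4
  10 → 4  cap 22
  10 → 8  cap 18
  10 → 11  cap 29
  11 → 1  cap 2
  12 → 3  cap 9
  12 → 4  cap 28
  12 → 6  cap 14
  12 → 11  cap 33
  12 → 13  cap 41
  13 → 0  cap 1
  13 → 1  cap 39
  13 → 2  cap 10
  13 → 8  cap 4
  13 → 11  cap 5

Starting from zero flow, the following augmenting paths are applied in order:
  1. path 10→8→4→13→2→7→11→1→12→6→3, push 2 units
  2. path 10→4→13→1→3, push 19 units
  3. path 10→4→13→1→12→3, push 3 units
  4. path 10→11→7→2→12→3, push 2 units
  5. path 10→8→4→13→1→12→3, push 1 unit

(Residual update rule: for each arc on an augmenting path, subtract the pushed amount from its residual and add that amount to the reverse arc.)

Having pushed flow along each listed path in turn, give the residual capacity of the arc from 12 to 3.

after path 1 (10→8→4→13→2→7→11→1→12→6→3, push 2): res(12,3)=9
after path 2 (10→4→13→1→3, push 19): res(12,3)=9
after path 3 (10→4→13→1→12→3, push 3): res(12,3)=6
after path 4 (10→11→7→2→12→3, push 2): res(12,3)=4
after path 5 (10→8→4→13→1→12→3, push 1): res(12,3)=3

Residual capacity of (12,3): 3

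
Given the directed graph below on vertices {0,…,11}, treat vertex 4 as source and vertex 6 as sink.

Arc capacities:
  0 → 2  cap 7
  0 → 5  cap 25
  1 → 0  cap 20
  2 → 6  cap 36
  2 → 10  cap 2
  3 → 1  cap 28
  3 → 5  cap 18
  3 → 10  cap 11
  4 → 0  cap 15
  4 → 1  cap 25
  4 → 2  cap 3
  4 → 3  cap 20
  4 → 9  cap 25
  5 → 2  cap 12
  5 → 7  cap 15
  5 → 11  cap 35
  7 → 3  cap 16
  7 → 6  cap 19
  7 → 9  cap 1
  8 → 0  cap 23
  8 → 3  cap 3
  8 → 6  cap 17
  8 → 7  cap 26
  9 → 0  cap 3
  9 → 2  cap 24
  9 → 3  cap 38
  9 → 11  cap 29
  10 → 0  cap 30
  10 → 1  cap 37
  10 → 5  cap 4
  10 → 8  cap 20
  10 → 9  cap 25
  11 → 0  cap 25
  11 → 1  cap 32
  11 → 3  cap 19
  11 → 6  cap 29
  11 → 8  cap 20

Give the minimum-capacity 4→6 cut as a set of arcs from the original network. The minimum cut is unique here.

augment #1: 4→2→6 push 3
augment #2: 4→0→2→6 push 7
augment #3: 4→9→2→6 push 24
augment #4: 4→9→11→6 push 1
augment #5: 4→0→5→2→6 push 2
augment #6: 4→0→5→7→6 push 6
augment #7: 4→3→5→7→6 push 9
augment #8: 4→3→5→11→6 push 9
augment #9: 4→3→10→8→6 push 2
augment #10: 4→1→0→5→11→6 push 17
max flow = 80; residual-reachable set from 4 gives S-side
cut edges (S→T): {(0,2), (0,5), (4,2), (4,3), (4,9)} total cap 80

Min-cut arcs: {(0,2), (0,5), (4,2), (4,3), (4,9)} (total capacity 80)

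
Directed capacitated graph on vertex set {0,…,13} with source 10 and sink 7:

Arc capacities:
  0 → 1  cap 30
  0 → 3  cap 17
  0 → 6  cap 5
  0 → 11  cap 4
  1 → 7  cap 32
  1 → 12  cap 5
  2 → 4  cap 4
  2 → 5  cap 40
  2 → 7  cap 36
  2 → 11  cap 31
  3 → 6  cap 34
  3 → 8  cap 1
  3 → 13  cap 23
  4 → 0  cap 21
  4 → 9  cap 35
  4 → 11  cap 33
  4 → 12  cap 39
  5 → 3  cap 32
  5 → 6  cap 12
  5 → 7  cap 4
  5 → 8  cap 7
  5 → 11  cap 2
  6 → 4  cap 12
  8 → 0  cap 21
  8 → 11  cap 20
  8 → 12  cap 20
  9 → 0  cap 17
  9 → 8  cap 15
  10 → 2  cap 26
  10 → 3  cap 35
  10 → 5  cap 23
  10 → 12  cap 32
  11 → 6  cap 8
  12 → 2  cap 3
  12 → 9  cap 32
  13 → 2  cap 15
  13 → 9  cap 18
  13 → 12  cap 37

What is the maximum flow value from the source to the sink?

augment #1: 10→2→7 bottleneck 26, total now 26
augment #2: 10→5→7 bottleneck 4, total now 30
augment #3: 10→12→2→7 bottleneck 3, total now 33
augment #4: 10→3→13→2→7 bottleneck 7, total now 40
augment #5: 10→3→8→0→1→7 bottleneck 1, total now 41
augment #6: 10→5→8→0→1→7 bottleneck 7, total now 48
augment #7: 10→12→9→0→1→7 bottleneck 17, total now 65
augment #8: 10→3→6→4→0→1→7 bottleneck 5, total now 70

Maximum flow value: 70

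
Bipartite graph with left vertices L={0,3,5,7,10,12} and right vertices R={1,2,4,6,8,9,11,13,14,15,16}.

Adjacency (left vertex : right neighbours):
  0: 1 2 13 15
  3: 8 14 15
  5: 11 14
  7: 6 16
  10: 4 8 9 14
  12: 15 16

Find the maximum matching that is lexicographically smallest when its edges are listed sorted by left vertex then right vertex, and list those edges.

|M| = 6 (so the lex-smallest maximum matching has 6 edges)
process left vertices in ascending order; for each, take the smallest-labelled available neighbour that still permits 6 edges overall, or leave it unmatched if none does
lex-smallest matching: {0-1, 3-8, 5-11, 7-6, 10-4, 12-15}

Lex-smallest maximum matching: {(0,1), (3,8), (5,11), (7,6), (10,4), (12,15)}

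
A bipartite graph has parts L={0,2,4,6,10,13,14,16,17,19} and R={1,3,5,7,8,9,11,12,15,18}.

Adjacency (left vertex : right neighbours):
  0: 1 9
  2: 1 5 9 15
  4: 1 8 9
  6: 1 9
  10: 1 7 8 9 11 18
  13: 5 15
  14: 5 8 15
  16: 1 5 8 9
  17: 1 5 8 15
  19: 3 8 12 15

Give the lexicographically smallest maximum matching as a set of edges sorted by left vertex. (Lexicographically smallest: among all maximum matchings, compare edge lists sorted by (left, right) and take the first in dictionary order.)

Lex-smallest maximum matching: {(0,1), (2,5), (4,8), (6,9), (10,7), (13,15), (19,3)}

|M| = 7 (so the lex-smallest maximum matching has 7 edges)
process left vertices in ascending order; for each, take the smallest-labelled available neighbour that still permits 7 edges overall, or leave it unmatched if none does
lex-smallest matching: {0-1, 2-5, 4-8, 6-9, 10-7, 13-15, 19-3}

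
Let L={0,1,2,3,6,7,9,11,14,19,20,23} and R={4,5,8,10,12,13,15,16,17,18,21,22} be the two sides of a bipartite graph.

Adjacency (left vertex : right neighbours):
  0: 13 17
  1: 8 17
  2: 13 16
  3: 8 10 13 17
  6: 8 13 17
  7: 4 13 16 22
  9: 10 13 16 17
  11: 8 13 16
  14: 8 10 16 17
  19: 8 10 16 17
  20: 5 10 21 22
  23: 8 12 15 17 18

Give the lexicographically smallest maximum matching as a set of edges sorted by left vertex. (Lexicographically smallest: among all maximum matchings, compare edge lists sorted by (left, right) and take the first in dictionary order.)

|M| = 8 (so the lex-smallest maximum matching has 8 edges)
process left vertices in ascending order; for each, take the smallest-labelled available neighbour that still permits 8 edges overall, or leave it unmatched if none does
lex-smallest matching: {0-13, 1-8, 2-16, 3-10, 6-17, 7-4, 20-5, 23-12}

Lex-smallest maximum matching: {(0,13), (1,8), (2,16), (3,10), (6,17), (7,4), (20,5), (23,12)}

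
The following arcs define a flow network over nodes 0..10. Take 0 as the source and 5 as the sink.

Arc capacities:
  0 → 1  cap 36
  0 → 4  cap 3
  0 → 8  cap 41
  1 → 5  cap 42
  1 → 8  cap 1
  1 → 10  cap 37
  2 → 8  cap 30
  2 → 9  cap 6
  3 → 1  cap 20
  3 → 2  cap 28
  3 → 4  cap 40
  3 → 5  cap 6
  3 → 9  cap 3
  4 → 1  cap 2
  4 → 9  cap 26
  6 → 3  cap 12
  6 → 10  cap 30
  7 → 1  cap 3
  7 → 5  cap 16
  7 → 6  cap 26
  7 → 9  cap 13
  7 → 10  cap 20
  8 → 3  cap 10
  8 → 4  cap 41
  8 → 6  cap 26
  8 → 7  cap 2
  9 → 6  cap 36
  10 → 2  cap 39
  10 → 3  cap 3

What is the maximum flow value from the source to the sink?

augment #1: 0→1→5 bottleneck 36, total now 36
augment #2: 0→4→1→5 bottleneck 2, total now 38
augment #3: 0→8→3→5 bottleneck 6, total now 44
augment #4: 0→8→7→5 bottleneck 2, total now 46
augment #5: 0→8→3→1→5 bottleneck 4, total now 50

Maximum flow value: 50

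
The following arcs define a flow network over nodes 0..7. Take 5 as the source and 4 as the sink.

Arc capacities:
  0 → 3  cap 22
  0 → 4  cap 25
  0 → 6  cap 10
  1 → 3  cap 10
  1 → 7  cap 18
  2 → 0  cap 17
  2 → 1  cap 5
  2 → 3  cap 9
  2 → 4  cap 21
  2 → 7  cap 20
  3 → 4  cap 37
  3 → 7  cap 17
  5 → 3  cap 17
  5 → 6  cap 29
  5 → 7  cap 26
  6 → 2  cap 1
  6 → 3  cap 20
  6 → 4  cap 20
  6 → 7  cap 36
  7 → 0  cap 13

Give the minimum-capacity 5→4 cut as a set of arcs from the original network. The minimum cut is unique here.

augment #1: 5→3→4 push 17
augment #2: 5→6→4 push 20
augment #3: 5→6→2→4 push 1
augment #4: 5→6→3→4 push 8
augment #5: 5→7→0→4 push 13
max flow = 59; residual-reachable set from 5 gives S-side
cut edges (S→T): {(5,3), (5,6), (7,0)} total cap 59

Min-cut arcs: {(5,3), (5,6), (7,0)} (total capacity 59)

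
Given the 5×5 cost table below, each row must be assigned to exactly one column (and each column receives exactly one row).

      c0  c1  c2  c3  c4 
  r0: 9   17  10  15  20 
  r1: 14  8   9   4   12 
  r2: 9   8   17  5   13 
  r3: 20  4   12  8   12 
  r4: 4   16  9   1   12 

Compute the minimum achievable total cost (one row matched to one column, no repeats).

Minimum assignment cost: 35

one of 2 optimal assignments: row0→col2 (cost 10), row1→col3 (cost 4), row2→col4 (cost 13), row3→col1 (cost 4), row4→col0 (cost 4)
total = 10 + 4 + 13 + 4 + 4 = 35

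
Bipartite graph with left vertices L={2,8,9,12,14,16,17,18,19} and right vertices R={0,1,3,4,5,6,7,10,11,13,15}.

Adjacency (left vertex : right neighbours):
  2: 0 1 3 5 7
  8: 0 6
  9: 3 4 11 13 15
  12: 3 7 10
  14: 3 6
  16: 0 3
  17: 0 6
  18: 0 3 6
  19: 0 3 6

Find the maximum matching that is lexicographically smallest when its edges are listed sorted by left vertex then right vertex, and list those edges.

|M| = 6 (so the lex-smallest maximum matching has 6 edges)
process left vertices in ascending order; for each, take the smallest-labelled available neighbour that still permits 6 edges overall, or leave it unmatched if none does
lex-smallest matching: {2-1, 8-0, 9-4, 12-7, 14-3, 17-6}

Lex-smallest maximum matching: {(2,1), (8,0), (9,4), (12,7), (14,3), (17,6)}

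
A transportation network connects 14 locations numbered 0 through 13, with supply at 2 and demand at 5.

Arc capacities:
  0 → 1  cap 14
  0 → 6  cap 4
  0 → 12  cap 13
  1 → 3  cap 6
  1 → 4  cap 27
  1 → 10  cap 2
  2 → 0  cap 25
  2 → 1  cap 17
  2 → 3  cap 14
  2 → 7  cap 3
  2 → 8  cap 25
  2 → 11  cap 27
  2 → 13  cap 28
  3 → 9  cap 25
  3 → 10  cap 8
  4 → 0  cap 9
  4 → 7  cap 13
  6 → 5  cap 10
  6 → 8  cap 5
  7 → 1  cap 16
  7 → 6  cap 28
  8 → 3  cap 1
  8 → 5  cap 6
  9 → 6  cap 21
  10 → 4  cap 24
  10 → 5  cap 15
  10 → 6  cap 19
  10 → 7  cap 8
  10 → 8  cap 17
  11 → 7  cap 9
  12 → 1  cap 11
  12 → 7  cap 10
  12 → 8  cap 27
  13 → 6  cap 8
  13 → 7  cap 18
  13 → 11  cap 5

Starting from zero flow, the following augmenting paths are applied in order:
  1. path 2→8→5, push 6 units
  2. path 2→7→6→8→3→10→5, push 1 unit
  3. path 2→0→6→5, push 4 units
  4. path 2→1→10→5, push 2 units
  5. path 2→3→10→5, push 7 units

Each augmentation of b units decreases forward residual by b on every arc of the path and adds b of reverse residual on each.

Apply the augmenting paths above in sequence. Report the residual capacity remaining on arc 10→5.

Residual capacity of (10,5): 5

after path 1 (2→8→5, push 6): res(10,5)=15
after path 2 (2→7→6→8→3→10→5, push 1): res(10,5)=14
after path 3 (2→0→6→5, push 4): res(10,5)=14
after path 4 (2→1→10→5, push 2): res(10,5)=12
after path 5 (2→3→10→5, push 7): res(10,5)=5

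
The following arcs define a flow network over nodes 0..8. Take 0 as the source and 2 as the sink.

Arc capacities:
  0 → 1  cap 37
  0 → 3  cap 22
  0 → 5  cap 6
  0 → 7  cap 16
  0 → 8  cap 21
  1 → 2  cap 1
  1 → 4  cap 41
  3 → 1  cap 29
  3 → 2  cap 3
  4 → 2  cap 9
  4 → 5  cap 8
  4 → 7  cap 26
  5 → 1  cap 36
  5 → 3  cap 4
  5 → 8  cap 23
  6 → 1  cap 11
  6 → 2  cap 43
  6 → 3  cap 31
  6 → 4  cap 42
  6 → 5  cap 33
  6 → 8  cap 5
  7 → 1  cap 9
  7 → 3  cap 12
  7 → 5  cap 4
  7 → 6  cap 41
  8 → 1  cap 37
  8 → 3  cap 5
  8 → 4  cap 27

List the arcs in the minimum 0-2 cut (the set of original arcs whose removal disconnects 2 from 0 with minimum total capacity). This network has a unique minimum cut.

Min-cut arcs: {(1,2), (3,2), (4,2), (7,6)} (total capacity 54)

augment #1: 0→1→2 push 1
augment #2: 0→3→2 push 3
augment #3: 0→1→4→2 push 9
augment #4: 0→7→6→2 push 16
augment #5: 0→1→4→7→6→2 push 25
max flow = 54; residual-reachable set from 0 gives S-side
cut edges (S→T): {(1,2), (3,2), (4,2), (7,6)} total cap 54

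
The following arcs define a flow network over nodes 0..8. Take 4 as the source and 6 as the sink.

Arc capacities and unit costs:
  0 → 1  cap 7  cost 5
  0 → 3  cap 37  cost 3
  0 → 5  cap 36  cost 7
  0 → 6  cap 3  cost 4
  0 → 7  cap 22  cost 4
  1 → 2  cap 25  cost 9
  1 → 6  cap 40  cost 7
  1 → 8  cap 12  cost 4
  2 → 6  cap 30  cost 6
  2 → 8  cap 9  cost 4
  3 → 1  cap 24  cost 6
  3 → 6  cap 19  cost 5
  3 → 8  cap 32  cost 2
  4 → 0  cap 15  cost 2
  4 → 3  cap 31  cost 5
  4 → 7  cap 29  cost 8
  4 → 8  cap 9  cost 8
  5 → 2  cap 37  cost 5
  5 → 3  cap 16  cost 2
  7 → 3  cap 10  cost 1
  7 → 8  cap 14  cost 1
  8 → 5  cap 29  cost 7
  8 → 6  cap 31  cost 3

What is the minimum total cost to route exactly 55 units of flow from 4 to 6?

shortest-cost path #1: 4→0→6 push 3 @ unit cost 6 (adds 18)
shortest-cost path #2: 4→3→6 push 19 @ unit cost 10 (adds 190)
shortest-cost path #3: 4→3→8→6 push 12 @ unit cost 10 (adds 120)
shortest-cost path #4: 4→0→3→8→6 push 12 @ unit cost 10 (adds 120)
shortest-cost path #5: 4→8→6 push 7 @ unit cost 11 (adds 77)
shortest-cost path #6: 4→8→3→0→1→6 push 2 @ unit cost 15 (adds 30)
total cost = 555

Minimum cost for 55 units: 555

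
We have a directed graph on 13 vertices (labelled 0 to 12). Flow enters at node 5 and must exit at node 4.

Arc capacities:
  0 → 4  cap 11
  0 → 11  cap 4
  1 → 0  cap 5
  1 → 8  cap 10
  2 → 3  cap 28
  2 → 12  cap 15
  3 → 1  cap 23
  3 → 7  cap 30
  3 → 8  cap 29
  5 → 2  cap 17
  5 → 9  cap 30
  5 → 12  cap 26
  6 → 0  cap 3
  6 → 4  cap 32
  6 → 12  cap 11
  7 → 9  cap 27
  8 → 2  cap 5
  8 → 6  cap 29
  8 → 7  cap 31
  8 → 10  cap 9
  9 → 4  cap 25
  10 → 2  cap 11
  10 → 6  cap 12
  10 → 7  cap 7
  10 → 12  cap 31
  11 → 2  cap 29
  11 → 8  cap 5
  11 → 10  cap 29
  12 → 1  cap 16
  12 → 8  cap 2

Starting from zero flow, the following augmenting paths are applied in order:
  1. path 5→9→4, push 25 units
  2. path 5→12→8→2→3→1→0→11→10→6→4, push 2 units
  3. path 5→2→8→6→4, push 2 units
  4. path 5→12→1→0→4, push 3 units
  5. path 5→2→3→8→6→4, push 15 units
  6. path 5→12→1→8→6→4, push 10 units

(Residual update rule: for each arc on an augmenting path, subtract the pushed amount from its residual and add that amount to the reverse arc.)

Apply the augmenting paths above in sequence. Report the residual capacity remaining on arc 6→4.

Residual capacity of (6,4): 3

after path 1 (5→9→4, push 25): res(6,4)=32
after path 2 (5→12→8→2→3→1→0→11→10→6→4, push 2): res(6,4)=30
after path 3 (5→2→8→6→4, push 2): res(6,4)=28
after path 4 (5→12→1→0→4, push 3): res(6,4)=28
after path 5 (5→2→3→8→6→4, push 15): res(6,4)=13
after path 6 (5→12→1→8→6→4, push 10): res(6,4)=3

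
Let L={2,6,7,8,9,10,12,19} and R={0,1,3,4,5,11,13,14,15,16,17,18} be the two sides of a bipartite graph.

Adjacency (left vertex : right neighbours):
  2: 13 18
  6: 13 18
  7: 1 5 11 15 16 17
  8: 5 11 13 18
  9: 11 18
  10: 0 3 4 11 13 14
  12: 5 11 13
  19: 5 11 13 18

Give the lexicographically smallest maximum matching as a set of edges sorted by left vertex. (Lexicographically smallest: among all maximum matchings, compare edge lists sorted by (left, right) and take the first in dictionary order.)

|M| = 6 (so the lex-smallest maximum matching has 6 edges)
process left vertices in ascending order; for each, take the smallest-labelled available neighbour that still permits 6 edges overall, or leave it unmatched if none does
lex-smallest matching: {2-13, 6-18, 7-1, 8-5, 9-11, 10-0}

Lex-smallest maximum matching: {(2,13), (6,18), (7,1), (8,5), (9,11), (10,0)}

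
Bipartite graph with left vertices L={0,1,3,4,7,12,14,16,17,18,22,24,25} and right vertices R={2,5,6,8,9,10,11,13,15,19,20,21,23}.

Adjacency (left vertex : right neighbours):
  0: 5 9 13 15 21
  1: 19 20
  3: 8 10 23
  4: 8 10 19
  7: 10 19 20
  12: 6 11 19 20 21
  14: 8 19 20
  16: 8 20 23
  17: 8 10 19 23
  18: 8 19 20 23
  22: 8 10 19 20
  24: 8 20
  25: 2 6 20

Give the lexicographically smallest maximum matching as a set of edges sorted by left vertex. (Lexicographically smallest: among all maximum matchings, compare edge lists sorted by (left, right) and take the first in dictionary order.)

Lex-smallest maximum matching: {(0,5), (1,19), (3,8), (4,10), (7,20), (12,6), (16,23), (25,2)}

|M| = 8 (so the lex-smallest maximum matching has 8 edges)
process left vertices in ascending order; for each, take the smallest-labelled available neighbour that still permits 8 edges overall, or leave it unmatched if none does
lex-smallest matching: {0-5, 1-19, 3-8, 4-10, 7-20, 12-6, 16-23, 25-2}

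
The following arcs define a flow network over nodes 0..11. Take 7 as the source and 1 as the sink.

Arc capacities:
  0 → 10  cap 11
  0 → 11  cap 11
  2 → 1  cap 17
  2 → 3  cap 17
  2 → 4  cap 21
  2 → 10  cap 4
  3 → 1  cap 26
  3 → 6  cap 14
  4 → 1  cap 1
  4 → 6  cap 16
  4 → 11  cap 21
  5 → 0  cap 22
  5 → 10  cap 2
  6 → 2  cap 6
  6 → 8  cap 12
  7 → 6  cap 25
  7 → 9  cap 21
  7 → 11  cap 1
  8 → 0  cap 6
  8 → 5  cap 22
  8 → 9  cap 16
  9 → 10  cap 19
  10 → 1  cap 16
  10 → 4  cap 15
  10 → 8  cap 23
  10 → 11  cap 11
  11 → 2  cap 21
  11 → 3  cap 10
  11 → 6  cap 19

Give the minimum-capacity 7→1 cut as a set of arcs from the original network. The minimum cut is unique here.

Min-cut arcs: {(6,2), (6,8), (7,11), (9,10)} (total capacity 38)

augment #1: 7→6→2→1 push 6
augment #2: 7→9→10→1 push 16
augment #3: 7→11→2→1 push 1
augment #4: 7→9→10→4→1 push 1
augment #5: 7→9→10→11→2→1 push 2
augment #6: 7→6→8→0→11→2→1 push 6
augment #7: 7→6→8→5→0→11→2→1 push 2
augment #8: 7→6→8→5→0→11→3→1 push 3
augment #9: 7→6→8→5→10→11→3→1 push 1
max flow = 38; residual-reachable set from 7 gives S-side
cut edges (S→T): {(6,2), (6,8), (7,11), (9,10)} total cap 38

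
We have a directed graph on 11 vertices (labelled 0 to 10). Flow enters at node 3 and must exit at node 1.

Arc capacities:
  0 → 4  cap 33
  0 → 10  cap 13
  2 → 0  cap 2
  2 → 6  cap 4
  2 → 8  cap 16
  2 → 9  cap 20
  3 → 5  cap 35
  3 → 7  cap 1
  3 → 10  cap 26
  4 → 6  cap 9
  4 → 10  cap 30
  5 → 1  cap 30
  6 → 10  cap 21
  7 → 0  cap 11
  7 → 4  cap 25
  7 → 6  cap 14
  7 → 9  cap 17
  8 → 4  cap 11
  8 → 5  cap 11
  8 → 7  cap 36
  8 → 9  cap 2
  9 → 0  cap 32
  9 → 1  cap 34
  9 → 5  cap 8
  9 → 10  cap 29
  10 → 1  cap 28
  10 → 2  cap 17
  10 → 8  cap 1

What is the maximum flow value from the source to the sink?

Maximum flow value: 57

augment #1: 3→5→1 bottleneck 30, total now 30
augment #2: 3→10→1 bottleneck 26, total now 56
augment #3: 3→7→9→1 bottleneck 1, total now 57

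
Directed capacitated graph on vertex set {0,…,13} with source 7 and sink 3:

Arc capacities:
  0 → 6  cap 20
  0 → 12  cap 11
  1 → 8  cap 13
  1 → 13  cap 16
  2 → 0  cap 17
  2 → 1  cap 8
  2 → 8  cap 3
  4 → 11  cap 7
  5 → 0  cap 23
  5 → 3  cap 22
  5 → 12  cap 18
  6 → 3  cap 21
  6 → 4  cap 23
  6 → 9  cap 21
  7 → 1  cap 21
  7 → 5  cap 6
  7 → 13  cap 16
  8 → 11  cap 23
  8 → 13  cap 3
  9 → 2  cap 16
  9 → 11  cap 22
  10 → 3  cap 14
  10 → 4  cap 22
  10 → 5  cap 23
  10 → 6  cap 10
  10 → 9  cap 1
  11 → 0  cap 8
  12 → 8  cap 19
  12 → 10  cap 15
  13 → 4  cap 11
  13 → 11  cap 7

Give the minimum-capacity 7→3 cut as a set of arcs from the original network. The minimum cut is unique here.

Min-cut arcs: {(7,5), (11,0)} (total capacity 14)

augment #1: 7→5→3 push 6
augment #2: 7→13→11→0→6→3 push 7
augment #3: 7→1→8→11→0→6→3 push 1
max flow = 14; residual-reachable set from 7 gives S-side
cut edges (S→T): {(7,5), (11,0)} total cap 14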